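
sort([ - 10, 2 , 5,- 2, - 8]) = [ - 10, - 8 ,- 2 , 2,5]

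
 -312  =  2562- 2874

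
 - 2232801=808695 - 3041496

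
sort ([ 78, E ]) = [E, 78 ]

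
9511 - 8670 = 841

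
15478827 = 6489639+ 8989188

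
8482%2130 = 2092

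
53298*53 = 2824794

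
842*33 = 27786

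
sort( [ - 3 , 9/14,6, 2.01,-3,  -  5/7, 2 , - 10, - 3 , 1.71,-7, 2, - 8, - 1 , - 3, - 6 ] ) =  [ - 10, - 8, - 7 , - 6, - 3, - 3, - 3, - 3, - 1, - 5/7, 9/14,  1.71, 2, 2, 2.01,6 ]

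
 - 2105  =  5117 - 7222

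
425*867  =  368475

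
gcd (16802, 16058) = 62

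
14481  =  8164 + 6317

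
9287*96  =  891552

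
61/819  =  61/819 = 0.07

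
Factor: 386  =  2^1*193^1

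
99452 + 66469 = 165921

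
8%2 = 0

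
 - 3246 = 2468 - 5714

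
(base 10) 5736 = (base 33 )58r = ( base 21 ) D03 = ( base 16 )1668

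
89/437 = 89/437 = 0.20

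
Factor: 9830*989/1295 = 1944374/259 = 2^1*7^( - 1 )*23^1*37^ (  -  1 )*43^1*983^1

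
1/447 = 1/447 = 0.00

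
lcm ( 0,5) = 0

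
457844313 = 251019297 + 206825016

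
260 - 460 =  - 200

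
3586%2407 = 1179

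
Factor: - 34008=-2^3*3^1*13^1*109^1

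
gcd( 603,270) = 9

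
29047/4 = 29047/4 =7261.75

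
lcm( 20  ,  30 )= 60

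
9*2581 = 23229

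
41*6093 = 249813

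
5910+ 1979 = 7889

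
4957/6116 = 4957/6116 = 0.81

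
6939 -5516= 1423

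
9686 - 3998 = 5688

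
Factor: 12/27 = 4/9 = 2^2*3^( - 2) 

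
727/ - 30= -25 + 23/30 = - 24.23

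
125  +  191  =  316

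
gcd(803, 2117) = 73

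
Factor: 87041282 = 2^1* 43520641^1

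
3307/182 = 18 + 31/182 = 18.17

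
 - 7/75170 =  - 7/75170=- 0.00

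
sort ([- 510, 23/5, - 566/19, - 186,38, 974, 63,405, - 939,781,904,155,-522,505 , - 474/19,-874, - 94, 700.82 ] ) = [ - 939,-874, - 522, - 510, - 186, - 94, - 566/19,-474/19,23/5,38,63,155 , 405,505,700.82,781,904,974 ]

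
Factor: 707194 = 2^1*29^1*89^1*137^1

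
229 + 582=811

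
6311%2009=284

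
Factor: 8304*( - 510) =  - 2^5*3^2 * 5^1 * 17^1* 173^1 = - 4235040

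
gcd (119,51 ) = 17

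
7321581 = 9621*761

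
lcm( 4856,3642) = 14568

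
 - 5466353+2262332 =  - 3204021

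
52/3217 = 52/3217 = 0.02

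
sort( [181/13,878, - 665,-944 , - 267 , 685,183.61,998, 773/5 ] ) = [-944, - 665, - 267, 181/13 , 773/5,183.61,685,878,998 ] 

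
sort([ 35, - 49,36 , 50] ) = [ - 49, 35,36,50 ]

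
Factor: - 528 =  - 2^4*3^1*11^1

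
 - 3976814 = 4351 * (-914)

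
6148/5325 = 6148/5325 = 1.15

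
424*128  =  54272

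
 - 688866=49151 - 738017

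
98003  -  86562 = 11441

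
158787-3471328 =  - 3312541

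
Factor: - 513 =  - 3^3*19^1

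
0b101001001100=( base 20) 6BG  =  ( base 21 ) 5kb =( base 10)2636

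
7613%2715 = 2183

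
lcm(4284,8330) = 149940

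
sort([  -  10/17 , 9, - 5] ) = [ - 5  ,  -  10/17, 9 ] 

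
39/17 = 2 + 5/17 = 2.29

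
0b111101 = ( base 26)29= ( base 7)115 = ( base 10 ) 61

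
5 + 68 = 73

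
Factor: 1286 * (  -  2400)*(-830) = 2561712000 = 2^7 * 3^1*5^3*83^1 * 643^1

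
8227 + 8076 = 16303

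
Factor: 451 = 11^1 *41^1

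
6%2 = 0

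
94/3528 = 47/1764 =0.03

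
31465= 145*217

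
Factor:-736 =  - 2^5*23^1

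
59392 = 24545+34847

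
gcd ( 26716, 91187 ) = 1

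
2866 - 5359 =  - 2493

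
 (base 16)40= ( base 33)1v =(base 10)64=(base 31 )22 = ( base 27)2A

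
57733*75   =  4329975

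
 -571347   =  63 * (  -  9069 )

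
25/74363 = 25/74363 = 0.00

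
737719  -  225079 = 512640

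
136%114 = 22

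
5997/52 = 5997/52 =115.33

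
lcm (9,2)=18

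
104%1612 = 104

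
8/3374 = 4/1687 = 0.00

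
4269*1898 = 8102562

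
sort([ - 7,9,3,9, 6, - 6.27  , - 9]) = [  -  9, - 7, - 6.27, 3,6,9,9]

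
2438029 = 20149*121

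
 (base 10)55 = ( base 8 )67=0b110111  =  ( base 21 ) 2d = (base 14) 3D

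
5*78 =390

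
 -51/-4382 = 51/4382 = 0.01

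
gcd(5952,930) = 186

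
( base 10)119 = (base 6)315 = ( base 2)1110111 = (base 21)5e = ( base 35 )3e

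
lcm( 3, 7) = 21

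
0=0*1429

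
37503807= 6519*5753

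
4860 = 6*810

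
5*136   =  680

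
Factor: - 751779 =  - 3^2*7^1*11933^1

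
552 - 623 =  - 71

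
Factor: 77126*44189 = 2^1*7^2*787^1*44189^1 = 3408120814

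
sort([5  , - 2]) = [ - 2, 5] 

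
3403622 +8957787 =12361409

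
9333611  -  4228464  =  5105147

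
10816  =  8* 1352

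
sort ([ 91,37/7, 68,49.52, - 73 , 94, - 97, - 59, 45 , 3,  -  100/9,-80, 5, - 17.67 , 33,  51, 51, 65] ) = [ - 97, - 80, - 73, - 59 , - 17.67,  -  100/9, 3 , 5, 37/7, 33, 45, 49.52,51,51, 65,68,91, 94 ]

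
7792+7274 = 15066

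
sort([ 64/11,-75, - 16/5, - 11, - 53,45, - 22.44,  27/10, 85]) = [ - 75, - 53, - 22.44 , - 11, - 16/5,27/10,64/11, 45,85]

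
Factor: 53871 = 3^1*17957^1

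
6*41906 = 251436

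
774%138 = 84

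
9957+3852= 13809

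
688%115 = 113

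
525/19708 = 525/19708= 0.03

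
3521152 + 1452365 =4973517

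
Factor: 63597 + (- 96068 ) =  - 32471  =  - 19^1*1709^1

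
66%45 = 21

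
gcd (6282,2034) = 18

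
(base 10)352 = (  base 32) b0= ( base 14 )1B2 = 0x160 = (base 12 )254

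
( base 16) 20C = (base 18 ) 1b2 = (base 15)24e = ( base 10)524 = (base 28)ik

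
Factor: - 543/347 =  - 3^1 *181^1*347^ (  -  1)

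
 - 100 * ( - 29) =2900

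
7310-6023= 1287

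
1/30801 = 1/30801=0.00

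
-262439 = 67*( - 3917)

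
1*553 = 553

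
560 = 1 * 560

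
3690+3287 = 6977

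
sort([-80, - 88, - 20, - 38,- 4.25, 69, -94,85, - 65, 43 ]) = [ - 94,-88, - 80, - 65,-38, -20, -4.25, 43 , 69, 85 ]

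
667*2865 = 1910955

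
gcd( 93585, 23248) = 1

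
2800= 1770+1030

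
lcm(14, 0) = 0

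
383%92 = 15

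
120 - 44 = 76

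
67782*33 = 2236806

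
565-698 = -133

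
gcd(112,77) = 7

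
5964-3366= 2598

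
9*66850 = 601650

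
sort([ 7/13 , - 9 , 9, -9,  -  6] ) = [- 9, - 9, - 6 , 7/13,  9]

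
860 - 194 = 666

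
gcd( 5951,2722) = 1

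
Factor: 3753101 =11^1*341191^1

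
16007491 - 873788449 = -857780958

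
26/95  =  26/95 = 0.27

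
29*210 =6090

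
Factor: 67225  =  5^2*2689^1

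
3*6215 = 18645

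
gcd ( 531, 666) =9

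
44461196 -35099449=9361747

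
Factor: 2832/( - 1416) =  - 2^1=- 2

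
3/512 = 3/512 =0.01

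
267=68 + 199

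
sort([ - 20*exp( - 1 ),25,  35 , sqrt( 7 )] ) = [-20*exp( - 1),  sqrt(7),25,35]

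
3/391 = 3/391 = 0.01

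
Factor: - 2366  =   - 2^1*7^1*13^2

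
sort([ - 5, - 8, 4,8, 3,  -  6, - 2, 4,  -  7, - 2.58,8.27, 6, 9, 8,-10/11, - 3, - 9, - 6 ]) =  [ - 9,-8, - 7, - 6,-6, - 5, - 3, - 2.58, - 2 , - 10/11 , 3, 4,4 , 6,8,8, 8.27,9]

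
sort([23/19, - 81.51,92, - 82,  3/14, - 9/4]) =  [ - 82, - 81.51, - 9/4,3/14,23/19,92] 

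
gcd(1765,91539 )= 1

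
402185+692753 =1094938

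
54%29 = 25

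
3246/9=360 + 2/3=360.67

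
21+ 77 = 98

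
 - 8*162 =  - 1296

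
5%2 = 1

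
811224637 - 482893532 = 328331105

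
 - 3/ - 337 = 3/337 = 0.01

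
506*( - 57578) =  - 29134468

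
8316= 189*44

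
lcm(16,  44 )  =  176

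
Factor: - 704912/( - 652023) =2^4*3^( - 3)*13^1*19^( - 1) * 31^ ( - 1)*41^( - 1)*3389^1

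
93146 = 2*46573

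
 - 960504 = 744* ( - 1291)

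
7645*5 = 38225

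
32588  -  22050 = 10538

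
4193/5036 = 4193/5036 = 0.83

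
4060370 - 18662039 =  - 14601669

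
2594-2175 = 419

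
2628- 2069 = 559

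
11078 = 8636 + 2442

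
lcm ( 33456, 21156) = 1438608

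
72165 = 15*4811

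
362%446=362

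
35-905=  - 870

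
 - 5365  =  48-5413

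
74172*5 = 370860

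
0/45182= 0 = 0.00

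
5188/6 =864+2/3= 864.67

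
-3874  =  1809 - 5683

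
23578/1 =23578 = 23578.00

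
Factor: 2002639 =43^1*46573^1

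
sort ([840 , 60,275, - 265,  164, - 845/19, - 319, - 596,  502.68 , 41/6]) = [ - 596, - 319, - 265, - 845/19, 41/6,60, 164 , 275,502.68, 840]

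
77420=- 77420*( - 1 ) 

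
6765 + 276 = 7041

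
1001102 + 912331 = 1913433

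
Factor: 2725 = 5^2*109^1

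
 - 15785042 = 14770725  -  30555767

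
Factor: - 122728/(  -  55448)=529/239 = 23^2*239^( - 1 )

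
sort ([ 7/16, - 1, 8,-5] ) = [  -  5,-1, 7/16,  8]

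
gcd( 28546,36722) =14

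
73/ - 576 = -73/576 = - 0.13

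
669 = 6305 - 5636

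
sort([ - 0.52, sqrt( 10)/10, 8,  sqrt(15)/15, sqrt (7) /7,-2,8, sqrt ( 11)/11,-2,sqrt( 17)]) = [-2,-2, - 0.52,sqrt( 15)/15  ,  sqrt( 11)/11,sqrt( 10) /10,sqrt( 7)/7,sqrt( 17) , 8, 8 ]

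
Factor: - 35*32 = - 2^5*5^1*7^1 = -1120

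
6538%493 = 129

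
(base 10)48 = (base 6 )120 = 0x30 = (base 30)1i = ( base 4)300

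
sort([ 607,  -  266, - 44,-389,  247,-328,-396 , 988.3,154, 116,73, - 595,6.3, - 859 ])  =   [ - 859 , - 595, - 396, - 389, - 328,  -  266,  -  44,6.3,73,116, 154,247, 607,988.3] 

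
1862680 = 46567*40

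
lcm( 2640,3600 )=39600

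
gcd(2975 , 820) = 5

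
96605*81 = 7825005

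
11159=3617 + 7542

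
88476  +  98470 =186946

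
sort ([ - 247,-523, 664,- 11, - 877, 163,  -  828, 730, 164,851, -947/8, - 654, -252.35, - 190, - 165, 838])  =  [-877, - 828,-654,  -  523, - 252.35,-247,-190, - 165, - 947/8,- 11, 163, 164,664, 730,  838, 851 ] 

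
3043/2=1521 + 1/2 = 1521.50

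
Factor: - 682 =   -  2^1 * 11^1*31^1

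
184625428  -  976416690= - 791791262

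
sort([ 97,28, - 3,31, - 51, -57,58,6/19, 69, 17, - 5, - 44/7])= [ - 57, - 51 , - 44/7  , - 5, - 3,6/19,17, 28,31, 58,69, 97]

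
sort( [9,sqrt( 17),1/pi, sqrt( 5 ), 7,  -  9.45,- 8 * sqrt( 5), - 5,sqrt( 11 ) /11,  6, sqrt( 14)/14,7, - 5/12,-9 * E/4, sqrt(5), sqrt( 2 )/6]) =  [ - 8*sqrt( 5), - 9.45 , - 9 *E/4, - 5, - 5/12, sqrt( 2)/6, sqrt( 14)/14,sqrt(11 ) /11, 1/pi,  sqrt( 5), sqrt( 5),  sqrt ( 17 ), 6  ,  7, 7, 9]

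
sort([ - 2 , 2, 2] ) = [ - 2, 2, 2]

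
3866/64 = 60 + 13/32=60.41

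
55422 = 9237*6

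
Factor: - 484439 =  - 484439^1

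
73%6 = 1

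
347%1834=347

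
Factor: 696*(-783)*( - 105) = 57221640 =2^3*3^5*5^1*7^1*29^2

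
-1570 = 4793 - 6363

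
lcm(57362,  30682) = 1319326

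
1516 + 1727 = 3243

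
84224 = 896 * 94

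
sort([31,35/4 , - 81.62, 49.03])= [ -81.62, 35/4,31,49.03] 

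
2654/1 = 2654 = 2654.00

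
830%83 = 0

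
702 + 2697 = 3399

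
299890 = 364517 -64627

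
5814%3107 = 2707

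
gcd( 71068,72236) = 4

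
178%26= 22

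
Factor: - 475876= - 2^2*271^1*439^1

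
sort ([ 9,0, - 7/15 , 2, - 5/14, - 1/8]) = [ - 7/15, - 5/14, - 1/8 , 0, 2, 9]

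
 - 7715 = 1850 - 9565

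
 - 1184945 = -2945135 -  - 1760190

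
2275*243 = 552825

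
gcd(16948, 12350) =38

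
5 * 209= 1045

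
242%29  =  10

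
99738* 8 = 797904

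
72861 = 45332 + 27529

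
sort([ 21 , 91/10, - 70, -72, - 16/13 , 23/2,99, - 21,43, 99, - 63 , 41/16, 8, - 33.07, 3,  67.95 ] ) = [ - 72, - 70, - 63, - 33.07,-21, - 16/13, 41/16, 3,8,91/10,23/2,  21, 43,67.95,99 , 99]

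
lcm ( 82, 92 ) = 3772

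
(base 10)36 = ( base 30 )16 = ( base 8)44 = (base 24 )1C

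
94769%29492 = 6293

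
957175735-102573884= 854601851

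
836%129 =62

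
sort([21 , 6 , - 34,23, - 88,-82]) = [-88,- 82, - 34, 6, 21, 23]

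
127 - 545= - 418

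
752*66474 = 49988448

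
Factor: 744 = 2^3*3^1 * 31^1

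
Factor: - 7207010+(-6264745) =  - 13471755=- 3^1 * 5^1*11^1*81647^1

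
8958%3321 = 2316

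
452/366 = 1 + 43/183 = 1.23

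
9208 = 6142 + 3066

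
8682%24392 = 8682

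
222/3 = 74= 74.00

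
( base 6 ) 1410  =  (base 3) 111120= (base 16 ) 16e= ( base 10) 366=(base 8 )556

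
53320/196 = 13330/49= 272.04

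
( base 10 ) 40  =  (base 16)28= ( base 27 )1d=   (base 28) 1C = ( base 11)37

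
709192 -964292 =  - 255100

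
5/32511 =5/32511 =0.00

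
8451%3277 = 1897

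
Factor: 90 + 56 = 2^1*73^1 = 146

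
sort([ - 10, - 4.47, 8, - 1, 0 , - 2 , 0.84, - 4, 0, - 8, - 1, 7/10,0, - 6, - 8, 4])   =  [-10, - 8, - 8, - 6,  -  4.47,-4, - 2, -1,  -  1, 0, 0, 0, 7/10, 0.84,4 , 8]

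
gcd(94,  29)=1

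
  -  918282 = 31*( - 29622)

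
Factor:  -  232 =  - 2^3*29^1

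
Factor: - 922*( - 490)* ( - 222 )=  - 100295160 = - 2^3* 3^1*5^1*7^2*37^1*461^1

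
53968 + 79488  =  133456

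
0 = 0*91784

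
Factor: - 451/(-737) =41/67 = 41^1*67^(-1 )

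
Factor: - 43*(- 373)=43^1*373^1 = 16039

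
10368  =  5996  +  4372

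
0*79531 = 0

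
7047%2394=2259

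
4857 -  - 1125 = 5982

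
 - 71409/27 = -23803/9  =  - 2644.78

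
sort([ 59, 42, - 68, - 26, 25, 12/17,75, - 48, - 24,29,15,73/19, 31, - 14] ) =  [  -  68, - 48, - 26, - 24, - 14, 12/17, 73/19,15, 25,29,  31, 42, 59, 75] 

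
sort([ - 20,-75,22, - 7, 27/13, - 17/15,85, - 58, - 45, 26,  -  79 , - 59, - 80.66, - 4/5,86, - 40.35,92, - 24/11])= [ - 80.66,-79, - 75 , - 59, - 58, - 45,-40.35, - 20,-7,- 24/11,-17/15, - 4/5,27/13, 22,26,85,86,92] 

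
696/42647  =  696/42647 = 0.02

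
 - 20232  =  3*( - 6744 )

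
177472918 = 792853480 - 615380562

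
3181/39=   81 + 22/39 = 81.56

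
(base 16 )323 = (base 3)1002202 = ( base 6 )3415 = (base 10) 803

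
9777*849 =8300673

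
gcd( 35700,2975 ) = 2975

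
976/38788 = 244/9697 = 0.03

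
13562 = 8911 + 4651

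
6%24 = 6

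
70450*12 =845400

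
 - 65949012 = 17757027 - 83706039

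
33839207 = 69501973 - 35662766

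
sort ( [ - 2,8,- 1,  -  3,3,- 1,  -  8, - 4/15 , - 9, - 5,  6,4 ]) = [ - 9,-8, - 5, - 3, - 2 ,  -  1, - 1, - 4/15, 3,4,6 , 8] 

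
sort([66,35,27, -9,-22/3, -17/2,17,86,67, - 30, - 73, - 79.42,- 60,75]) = [ - 79.42, - 73, - 60, - 30, - 9, - 17/2, - 22/3,17,27,35, 66,67, 75, 86]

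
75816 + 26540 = 102356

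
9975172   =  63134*158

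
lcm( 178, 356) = 356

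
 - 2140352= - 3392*631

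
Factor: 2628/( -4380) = - 3^1*5^( - 1 )  =  - 3/5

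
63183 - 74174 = -10991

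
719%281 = 157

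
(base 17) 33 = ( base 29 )1p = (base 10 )54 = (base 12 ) 46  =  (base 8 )66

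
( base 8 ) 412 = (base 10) 266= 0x10a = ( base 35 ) 7L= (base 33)82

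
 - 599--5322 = 4723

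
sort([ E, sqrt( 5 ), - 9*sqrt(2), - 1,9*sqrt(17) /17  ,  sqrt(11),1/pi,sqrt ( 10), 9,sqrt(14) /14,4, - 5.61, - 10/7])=[ - 9 * sqrt ( 2 ) , - 5.61, - 10/7, - 1, sqrt( 14) /14,1/pi , 9*sqrt(17 )/17,sqrt(5),E , sqrt(10),  sqrt( 11 ),4,9]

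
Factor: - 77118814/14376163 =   -  2^1*14376163^( - 1 ) * 38559407^1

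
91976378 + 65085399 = 157061777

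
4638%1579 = 1480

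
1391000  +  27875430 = 29266430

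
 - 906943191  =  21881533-928824724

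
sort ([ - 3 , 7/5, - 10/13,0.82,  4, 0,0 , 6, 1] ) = [ - 3, - 10/13,0,0, 0.82,  1, 7/5, 4, 6 ] 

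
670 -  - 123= 793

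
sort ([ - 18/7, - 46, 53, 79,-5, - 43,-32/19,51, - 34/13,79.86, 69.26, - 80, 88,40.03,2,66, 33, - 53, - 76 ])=[ - 80,  -  76, - 53, - 46, - 43,-5, - 34/13, - 18/7,-32/19,2,33,40.03, 51,  53, 66, 69.26, 79,79.86, 88] 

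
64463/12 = 5371 + 11/12 = 5371.92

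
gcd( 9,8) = 1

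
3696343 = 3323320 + 373023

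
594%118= 4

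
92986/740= 46493/370 = 125.66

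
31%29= 2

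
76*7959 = 604884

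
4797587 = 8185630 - 3388043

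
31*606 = 18786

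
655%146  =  71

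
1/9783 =1/9783 = 0.00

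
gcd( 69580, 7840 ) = 980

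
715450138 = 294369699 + 421080439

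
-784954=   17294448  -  18079402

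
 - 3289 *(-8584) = 28232776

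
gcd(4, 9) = 1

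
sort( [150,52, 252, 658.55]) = [ 52, 150, 252,  658.55]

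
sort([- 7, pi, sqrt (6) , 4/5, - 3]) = [ - 7, - 3, 4/5,sqrt(6),pi] 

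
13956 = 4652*3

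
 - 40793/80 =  - 40793/80 = - 509.91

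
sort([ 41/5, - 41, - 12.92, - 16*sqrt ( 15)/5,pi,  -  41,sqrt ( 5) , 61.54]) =[-41, - 41, - 12.92, - 16*sqrt ( 15)/5,sqrt( 5),pi,41/5,61.54 ]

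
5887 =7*841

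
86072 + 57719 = 143791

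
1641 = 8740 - 7099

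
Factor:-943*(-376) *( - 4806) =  - 1704053808 = - 2^4*3^3*23^1*41^1*47^1*89^1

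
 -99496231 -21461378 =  - 120957609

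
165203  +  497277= 662480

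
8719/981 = 8719/981 =8.89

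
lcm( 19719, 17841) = 374661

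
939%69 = 42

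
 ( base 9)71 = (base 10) 64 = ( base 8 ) 100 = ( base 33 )1V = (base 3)2101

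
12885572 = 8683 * 1484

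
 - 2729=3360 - 6089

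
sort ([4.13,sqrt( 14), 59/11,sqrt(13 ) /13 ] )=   [ sqrt(13) /13,  sqrt(14) , 4.13 , 59/11]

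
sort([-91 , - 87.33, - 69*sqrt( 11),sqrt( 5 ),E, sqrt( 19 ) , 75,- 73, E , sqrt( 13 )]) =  [ - 69 * sqrt(11), - 91, - 87.33,-73, sqrt( 5 ),E, E, sqrt( 13),sqrt( 19),75 ] 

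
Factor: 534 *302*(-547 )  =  -2^2*3^1*89^1*151^1*547^1 = - 88213596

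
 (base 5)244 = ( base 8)112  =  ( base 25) 2o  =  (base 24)32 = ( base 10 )74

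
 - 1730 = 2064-3794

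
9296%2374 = 2174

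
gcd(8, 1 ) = 1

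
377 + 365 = 742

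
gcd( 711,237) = 237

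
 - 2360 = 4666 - 7026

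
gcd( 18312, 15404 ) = 4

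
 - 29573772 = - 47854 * 618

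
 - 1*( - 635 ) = 635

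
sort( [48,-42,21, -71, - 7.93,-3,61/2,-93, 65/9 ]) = [-93,-71,-42, - 7.93, - 3,65/9,21,61/2 , 48]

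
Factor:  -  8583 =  - 3^1 *2861^1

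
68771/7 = 68771/7  =  9824.43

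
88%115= 88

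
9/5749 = 9/5749 = 0.00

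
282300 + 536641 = 818941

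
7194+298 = 7492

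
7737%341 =235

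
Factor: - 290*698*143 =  - 28946060 = -2^2*5^1*11^1*13^1*29^1*349^1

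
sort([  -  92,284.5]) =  [ - 92,284.5 ]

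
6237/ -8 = -6237/8 = -779.62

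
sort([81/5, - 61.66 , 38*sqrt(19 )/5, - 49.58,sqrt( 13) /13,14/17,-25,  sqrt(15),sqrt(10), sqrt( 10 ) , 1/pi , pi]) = [-61.66,- 49.58,  -  25 , sqrt ( 13 )/13 , 1/pi,14/17, pi, sqrt( 10 ), sqrt(10), sqrt( 15), 81/5,38 * sqrt(19)/5 ] 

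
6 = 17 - 11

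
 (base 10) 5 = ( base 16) 5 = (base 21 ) 5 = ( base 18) 5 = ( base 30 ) 5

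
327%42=33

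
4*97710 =390840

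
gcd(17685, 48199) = 1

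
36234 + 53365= 89599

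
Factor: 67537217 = 11^1*199^1*30853^1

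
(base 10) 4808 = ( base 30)5A8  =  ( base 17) GAE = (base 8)11310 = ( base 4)1023020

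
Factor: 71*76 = 5396 = 2^2*19^1*71^1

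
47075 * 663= 31210725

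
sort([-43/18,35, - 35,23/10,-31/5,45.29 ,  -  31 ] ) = [ - 35, - 31, - 31/5,-43/18 , 23/10,35, 45.29 ]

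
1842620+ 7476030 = 9318650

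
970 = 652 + 318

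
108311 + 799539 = 907850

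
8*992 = 7936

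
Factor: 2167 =11^1*197^1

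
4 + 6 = 10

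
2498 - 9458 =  - 6960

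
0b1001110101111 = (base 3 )20220122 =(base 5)130124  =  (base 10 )5039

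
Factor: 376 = 2^3*47^1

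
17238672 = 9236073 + 8002599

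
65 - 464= - 399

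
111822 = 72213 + 39609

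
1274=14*91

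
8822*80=705760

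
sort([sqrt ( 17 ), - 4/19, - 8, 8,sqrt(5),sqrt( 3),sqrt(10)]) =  [ - 8, - 4/19,  sqrt( 3), sqrt( 5),sqrt( 10), sqrt( 17 ),8 ]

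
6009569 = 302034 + 5707535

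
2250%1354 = 896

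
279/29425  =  279/29425  =  0.01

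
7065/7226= 7065/7226 = 0.98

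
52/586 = 26/293=0.09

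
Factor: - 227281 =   -  227281^1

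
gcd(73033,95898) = 1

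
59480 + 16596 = 76076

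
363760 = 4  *90940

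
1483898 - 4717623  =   - 3233725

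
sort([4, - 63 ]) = [ - 63, 4 ]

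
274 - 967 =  -693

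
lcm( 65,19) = 1235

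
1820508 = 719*2532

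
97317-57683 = 39634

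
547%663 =547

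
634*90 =57060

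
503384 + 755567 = 1258951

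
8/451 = 8/451 = 0.02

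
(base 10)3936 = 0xf60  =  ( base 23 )7A3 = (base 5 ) 111221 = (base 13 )1A3A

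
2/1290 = 1/645= 0.00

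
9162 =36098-26936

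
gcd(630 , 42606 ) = 18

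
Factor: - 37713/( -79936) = 2^( - 6) * 3^1*13^1*967^1*1249^(  -  1) 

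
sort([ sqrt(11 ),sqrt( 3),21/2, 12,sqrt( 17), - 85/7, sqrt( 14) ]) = [ - 85/7,  sqrt (3),  sqrt( 11), sqrt( 14 ) , sqrt(17) , 21/2, 12 ]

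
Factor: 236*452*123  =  13120656 = 2^4*3^1*41^1*59^1 * 113^1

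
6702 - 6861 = - 159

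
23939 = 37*647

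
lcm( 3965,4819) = 313235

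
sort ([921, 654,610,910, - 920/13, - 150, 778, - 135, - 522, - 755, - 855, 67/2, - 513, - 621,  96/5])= [ - 855,  -  755, - 621, - 522, - 513,  -  150,-135, - 920/13, 96/5,67/2,610,654, 778,910,921 ]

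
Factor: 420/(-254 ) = - 210/127 = - 2^1* 3^1*5^1  *7^1 * 127^(-1)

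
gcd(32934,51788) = 22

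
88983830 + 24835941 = 113819771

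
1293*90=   116370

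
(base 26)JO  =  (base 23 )MC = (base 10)518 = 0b1000000110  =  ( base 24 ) le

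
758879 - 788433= - 29554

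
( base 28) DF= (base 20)ij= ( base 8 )573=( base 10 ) 379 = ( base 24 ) FJ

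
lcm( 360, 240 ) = 720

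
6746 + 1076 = 7822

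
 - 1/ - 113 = 1/113 = 0.01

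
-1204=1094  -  2298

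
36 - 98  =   -62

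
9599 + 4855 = 14454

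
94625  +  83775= 178400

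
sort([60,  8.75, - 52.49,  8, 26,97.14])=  [-52.49,8,8.75,26 , 60,97.14 ] 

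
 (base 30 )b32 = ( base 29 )bpg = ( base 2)10011100001000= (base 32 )9o8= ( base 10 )9992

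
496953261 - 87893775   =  409059486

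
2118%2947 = 2118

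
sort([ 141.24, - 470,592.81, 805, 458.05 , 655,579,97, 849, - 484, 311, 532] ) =[-484, - 470, 97, 141.24, 311, 458.05, 532, 579, 592.81,655,  805, 849] 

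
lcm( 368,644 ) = 2576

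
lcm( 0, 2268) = 0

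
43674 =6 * 7279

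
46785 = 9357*5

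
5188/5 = 1037+ 3/5=1037.60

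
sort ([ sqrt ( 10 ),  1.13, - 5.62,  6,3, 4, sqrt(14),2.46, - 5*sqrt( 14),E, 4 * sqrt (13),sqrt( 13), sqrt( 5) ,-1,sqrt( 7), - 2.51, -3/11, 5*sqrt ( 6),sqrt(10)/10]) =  [ - 5*sqrt( 14),-5.62, - 2.51,- 1, - 3/11,sqrt (10 )/10,1.13,sqrt(5 ), 2.46,sqrt( 7), E,3, sqrt (10),sqrt( 13),sqrt( 14),4,6 , 5 *sqrt( 6), 4 * sqrt(13 ) ]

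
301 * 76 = 22876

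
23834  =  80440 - 56606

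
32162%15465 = 1232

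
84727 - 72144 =12583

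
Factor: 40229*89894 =2^1 * 7^3*821^1*6421^1 =3616345726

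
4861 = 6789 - 1928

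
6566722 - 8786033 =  - 2219311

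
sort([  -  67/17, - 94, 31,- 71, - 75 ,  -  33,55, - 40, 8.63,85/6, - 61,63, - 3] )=[ - 94,  -  75, - 71, - 61, - 40, - 33, - 67/17, - 3,8.63,85/6, 31,55,63 ] 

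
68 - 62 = 6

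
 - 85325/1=-85325= - 85325.00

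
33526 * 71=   2380346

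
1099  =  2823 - 1724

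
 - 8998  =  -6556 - 2442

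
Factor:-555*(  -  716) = 2^2 * 3^1 * 5^1*37^1*179^1 = 397380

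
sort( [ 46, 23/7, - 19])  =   [-19,23/7, 46 ] 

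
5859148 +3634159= 9493307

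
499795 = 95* 5261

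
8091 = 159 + 7932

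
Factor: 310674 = 2^1* 3^1*7^1*13^1*569^1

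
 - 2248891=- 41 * 54851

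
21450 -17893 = 3557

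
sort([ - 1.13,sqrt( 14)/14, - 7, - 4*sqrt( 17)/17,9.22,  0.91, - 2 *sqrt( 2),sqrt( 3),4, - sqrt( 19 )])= [ - 7, - sqrt( 19 ), - 2*sqrt( 2), - 1.13, - 4*sqrt( 17 ) /17, sqrt( 14 ) /14, 0.91 , sqrt ( 3 ),4, 9.22] 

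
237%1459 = 237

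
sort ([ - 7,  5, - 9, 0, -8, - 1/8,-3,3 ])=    [-9, - 8, - 7,-3, - 1/8,0,3,5]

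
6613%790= 293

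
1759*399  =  701841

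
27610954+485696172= 513307126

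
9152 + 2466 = 11618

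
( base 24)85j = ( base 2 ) 1001010001011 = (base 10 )4747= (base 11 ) 3626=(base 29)5IK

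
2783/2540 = 1 + 243/2540 = 1.10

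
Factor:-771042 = -2^1*3^1*107^1*1201^1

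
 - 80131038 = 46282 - 80177320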